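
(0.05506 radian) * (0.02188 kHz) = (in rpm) 11.5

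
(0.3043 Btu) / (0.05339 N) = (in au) 4.02e-08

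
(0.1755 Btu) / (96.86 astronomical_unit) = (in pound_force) 2.873e-12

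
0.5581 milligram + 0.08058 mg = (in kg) 6.387e-07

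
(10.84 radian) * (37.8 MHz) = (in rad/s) 4.098e+08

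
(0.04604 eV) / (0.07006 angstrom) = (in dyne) 0.0001053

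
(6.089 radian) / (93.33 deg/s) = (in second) 3.738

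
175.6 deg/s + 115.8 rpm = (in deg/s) 870.4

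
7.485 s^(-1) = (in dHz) 74.85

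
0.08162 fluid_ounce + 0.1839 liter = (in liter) 0.1863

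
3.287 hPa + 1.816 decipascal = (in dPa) 3289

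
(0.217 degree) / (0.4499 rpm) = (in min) 0.00134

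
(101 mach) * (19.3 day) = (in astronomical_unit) 0.3833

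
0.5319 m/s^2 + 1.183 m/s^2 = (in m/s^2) 1.715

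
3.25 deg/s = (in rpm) 0.5417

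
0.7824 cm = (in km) 7.824e-06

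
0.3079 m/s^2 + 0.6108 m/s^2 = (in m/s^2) 0.9187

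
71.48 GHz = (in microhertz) 7.148e+16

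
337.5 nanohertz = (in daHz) 3.375e-08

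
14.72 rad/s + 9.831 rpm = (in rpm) 150.4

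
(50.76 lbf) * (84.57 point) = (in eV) 4.205e+19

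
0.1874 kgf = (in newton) 1.838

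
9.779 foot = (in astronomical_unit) 1.992e-11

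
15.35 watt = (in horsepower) 0.02058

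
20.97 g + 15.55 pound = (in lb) 15.6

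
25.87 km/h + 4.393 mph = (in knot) 17.79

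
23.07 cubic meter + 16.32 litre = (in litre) 2.309e+04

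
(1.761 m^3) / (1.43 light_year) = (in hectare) 1.302e-20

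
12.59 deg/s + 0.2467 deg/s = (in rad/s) 0.224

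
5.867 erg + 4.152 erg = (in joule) 1.002e-06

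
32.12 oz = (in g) 910.6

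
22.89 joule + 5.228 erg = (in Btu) 0.0217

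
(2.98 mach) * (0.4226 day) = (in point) 1.05e+11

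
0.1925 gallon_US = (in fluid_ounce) 24.64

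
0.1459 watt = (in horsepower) 0.0001957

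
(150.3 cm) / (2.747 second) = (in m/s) 0.5471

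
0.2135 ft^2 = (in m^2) 0.01983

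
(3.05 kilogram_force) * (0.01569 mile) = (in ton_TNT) 1.805e-07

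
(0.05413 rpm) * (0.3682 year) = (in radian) 6.582e+04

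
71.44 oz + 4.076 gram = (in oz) 71.58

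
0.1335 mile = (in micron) 2.148e+08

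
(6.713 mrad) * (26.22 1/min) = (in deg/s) 0.1681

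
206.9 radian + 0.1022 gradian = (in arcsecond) 4.268e+07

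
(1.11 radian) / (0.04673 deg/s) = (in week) 0.00225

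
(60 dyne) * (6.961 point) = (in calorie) 3.522e-07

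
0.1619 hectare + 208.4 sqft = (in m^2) 1638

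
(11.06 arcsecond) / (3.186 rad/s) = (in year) 5.337e-13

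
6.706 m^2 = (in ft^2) 72.18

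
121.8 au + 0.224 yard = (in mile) 1.132e+10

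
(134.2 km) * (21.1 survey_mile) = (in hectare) 4.557e+05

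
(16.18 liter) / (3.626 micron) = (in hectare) 0.4462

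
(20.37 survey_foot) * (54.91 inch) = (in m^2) 8.659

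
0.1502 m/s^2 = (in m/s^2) 0.1502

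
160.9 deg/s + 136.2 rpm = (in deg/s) 978.1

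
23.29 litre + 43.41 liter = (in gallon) 17.62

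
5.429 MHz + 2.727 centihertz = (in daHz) 5.429e+05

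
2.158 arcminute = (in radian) 0.0006277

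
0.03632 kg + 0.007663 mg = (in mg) 3.632e+04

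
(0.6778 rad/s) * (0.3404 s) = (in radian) 0.2307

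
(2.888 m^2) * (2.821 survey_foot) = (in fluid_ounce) 8.397e+04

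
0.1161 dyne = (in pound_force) 2.61e-07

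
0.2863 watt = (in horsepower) 0.0003839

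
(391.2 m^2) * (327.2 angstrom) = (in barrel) 8.051e-05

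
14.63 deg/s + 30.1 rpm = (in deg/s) 195.2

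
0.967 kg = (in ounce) 34.11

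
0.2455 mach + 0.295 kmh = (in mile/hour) 187.2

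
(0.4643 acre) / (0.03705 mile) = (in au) 2.106e-10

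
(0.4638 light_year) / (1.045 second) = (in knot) 8.162e+15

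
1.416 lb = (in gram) 642.3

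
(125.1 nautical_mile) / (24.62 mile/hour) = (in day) 0.2436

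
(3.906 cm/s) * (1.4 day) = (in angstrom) 4.725e+13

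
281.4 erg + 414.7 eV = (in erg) 281.4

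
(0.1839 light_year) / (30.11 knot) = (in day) 1.3e+09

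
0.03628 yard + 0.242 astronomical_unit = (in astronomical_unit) 0.242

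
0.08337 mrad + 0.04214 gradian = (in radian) 0.0007453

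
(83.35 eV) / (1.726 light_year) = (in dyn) 8.178e-29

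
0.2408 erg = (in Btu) 2.282e-11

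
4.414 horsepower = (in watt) 3292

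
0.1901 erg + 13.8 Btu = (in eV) 9.087e+22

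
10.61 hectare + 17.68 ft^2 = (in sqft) 1.142e+06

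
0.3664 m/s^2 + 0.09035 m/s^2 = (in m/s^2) 0.4567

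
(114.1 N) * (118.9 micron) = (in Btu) 1.286e-05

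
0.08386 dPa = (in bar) 8.386e-08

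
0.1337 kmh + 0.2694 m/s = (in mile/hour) 0.6857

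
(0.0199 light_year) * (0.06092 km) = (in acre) 2.834e+12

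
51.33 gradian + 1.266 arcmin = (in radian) 0.8067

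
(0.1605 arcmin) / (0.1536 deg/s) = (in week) 2.88e-08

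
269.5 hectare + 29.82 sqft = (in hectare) 269.5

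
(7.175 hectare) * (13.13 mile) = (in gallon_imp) 3.335e+11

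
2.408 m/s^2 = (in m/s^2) 2.408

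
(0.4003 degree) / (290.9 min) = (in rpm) 3.822e-06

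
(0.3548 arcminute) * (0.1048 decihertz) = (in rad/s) 1.082e-06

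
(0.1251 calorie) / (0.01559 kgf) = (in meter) 3.424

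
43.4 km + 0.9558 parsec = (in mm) 2.949e+19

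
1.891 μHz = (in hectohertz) 1.891e-08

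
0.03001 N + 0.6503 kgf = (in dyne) 6.407e+05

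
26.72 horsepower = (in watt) 1.993e+04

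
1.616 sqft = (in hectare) 1.501e-05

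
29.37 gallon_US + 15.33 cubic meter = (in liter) 1.544e+04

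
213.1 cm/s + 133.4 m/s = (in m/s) 135.5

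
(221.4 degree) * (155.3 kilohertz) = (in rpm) 5.731e+06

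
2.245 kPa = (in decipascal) 2.245e+04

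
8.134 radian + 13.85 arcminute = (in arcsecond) 1.679e+06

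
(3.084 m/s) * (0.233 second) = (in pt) 2037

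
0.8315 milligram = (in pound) 1.833e-06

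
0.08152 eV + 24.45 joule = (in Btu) 0.02317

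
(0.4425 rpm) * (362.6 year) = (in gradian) 3.373e+10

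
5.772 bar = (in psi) 83.72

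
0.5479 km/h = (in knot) 0.2958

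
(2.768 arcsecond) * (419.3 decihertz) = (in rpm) 0.005373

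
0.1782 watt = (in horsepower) 0.000239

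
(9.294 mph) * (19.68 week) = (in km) 4.945e+04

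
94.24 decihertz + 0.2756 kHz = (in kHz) 0.285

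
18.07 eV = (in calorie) 6.92e-19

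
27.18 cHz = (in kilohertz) 0.0002718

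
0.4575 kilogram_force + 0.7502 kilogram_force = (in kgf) 1.208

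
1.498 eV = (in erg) 2.4e-12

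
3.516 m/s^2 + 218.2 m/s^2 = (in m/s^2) 221.7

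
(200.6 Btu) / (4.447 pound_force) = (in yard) 1.17e+04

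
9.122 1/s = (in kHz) 0.009122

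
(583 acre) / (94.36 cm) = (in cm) 2.5e+08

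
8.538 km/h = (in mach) 0.006965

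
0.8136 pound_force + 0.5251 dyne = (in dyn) 3.619e+05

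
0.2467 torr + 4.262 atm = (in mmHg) 3239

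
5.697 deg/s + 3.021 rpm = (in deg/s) 23.82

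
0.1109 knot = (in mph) 0.1276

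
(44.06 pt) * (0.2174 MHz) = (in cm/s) 3.379e+05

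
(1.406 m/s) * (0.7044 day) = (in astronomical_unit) 5.72e-07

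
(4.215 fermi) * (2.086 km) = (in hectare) 8.792e-16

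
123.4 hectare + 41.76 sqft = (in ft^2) 1.328e+07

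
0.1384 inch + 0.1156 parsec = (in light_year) 0.377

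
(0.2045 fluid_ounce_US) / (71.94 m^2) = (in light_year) 8.886e-24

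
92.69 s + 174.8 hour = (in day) 7.284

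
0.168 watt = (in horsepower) 0.0002253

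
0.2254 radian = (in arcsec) 4.649e+04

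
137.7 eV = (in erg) 2.206e-10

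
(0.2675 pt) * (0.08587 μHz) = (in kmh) 2.917e-11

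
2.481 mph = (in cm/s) 110.9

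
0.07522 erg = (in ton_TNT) 1.798e-18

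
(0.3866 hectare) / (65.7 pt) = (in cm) 1.668e+07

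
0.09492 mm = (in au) 6.345e-16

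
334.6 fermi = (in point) 9.485e-10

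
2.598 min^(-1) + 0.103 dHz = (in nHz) 5.36e+07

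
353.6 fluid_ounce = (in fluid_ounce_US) 353.6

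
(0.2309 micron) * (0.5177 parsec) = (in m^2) 3.689e+09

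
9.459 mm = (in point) 26.81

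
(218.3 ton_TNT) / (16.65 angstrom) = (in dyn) 5.486e+25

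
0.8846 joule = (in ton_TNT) 2.114e-10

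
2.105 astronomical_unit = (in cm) 3.149e+13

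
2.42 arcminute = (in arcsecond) 145.2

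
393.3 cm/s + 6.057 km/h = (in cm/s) 561.6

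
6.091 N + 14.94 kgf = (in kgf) 15.56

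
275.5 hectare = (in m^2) 2.755e+06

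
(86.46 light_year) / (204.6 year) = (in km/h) 4.564e+08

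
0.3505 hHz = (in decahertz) 3.505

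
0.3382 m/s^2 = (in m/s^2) 0.3382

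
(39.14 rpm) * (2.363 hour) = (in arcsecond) 7.192e+09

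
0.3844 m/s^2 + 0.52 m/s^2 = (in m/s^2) 0.9044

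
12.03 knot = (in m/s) 6.189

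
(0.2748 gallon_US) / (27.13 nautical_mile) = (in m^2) 2.07e-08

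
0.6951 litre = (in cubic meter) 0.0006951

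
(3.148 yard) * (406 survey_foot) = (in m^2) 356.2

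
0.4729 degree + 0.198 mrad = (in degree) 0.4842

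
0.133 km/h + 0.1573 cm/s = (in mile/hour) 0.08616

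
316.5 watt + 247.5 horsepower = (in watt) 1.849e+05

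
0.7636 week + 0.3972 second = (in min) 7697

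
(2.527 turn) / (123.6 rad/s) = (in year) 4.073e-09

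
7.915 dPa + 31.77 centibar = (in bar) 0.3177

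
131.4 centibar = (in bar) 1.314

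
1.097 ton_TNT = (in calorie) 1.097e+09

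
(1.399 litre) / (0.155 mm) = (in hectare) 0.0009026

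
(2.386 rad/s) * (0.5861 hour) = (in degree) 2.884e+05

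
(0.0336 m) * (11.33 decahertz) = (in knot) 7.4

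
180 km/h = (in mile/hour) 111.8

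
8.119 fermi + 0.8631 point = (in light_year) 3.218e-20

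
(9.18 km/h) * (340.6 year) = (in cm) 2.739e+12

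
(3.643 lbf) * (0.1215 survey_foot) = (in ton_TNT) 1.434e-10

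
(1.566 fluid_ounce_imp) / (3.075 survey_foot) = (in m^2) 4.747e-05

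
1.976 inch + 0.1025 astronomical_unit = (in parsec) 4.969e-07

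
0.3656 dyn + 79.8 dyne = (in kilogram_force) 8.175e-05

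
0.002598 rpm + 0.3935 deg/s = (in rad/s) 0.00714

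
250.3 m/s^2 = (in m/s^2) 250.3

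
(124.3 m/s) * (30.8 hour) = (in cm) 1.378e+09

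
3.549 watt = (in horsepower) 0.004759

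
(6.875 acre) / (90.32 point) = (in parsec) 2.83e-11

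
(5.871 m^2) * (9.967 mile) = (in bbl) 5.923e+05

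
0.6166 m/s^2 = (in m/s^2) 0.6166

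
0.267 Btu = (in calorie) 67.33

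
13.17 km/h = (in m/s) 3.658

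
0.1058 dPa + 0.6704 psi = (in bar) 0.04622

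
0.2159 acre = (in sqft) 9405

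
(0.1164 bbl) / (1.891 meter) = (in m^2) 0.009786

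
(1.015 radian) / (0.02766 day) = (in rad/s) 0.0004247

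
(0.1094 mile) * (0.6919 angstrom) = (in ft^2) 1.311e-07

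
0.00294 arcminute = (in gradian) 5.444e-05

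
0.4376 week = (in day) 3.063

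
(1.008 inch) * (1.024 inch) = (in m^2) 0.0006659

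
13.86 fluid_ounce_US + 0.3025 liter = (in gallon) 0.1882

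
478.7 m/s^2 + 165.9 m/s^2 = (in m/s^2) 644.6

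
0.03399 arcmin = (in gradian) 0.0006294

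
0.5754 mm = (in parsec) 1.865e-20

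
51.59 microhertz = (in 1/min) 0.003095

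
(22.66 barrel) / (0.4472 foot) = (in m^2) 26.43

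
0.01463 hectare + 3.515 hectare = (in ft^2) 3.799e+05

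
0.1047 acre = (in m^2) 423.7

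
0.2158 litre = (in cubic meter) 0.0002158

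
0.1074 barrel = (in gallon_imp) 3.756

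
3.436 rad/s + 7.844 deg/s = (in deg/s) 204.7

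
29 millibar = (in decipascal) 2.9e+04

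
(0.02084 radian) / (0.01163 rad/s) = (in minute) 0.02987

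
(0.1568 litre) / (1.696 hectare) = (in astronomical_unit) 6.18e-20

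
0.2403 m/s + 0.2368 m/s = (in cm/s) 47.71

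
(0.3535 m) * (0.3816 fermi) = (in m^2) 1.349e-16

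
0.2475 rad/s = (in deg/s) 14.18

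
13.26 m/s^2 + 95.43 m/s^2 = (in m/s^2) 108.7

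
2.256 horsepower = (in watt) 1682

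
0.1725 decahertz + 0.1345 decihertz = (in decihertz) 17.38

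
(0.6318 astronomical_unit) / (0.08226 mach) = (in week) 5579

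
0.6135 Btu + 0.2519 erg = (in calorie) 154.7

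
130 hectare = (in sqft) 1.399e+07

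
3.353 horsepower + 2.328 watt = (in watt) 2503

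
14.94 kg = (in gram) 1.494e+04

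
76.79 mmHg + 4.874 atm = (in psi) 73.11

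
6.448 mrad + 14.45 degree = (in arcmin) 889.2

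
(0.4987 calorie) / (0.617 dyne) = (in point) 9.586e+08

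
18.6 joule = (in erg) 1.86e+08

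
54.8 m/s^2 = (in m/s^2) 54.8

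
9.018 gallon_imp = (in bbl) 0.2579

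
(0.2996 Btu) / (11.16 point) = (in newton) 8.029e+04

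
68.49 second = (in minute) 1.141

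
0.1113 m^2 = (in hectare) 1.113e-05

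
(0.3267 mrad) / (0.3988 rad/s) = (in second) 0.0008192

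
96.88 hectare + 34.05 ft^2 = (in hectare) 96.88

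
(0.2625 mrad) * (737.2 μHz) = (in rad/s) 1.935e-07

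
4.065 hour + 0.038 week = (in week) 0.0622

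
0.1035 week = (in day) 0.7245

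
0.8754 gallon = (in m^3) 0.003314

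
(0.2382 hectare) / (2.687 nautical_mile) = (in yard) 0.5235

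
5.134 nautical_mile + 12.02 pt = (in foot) 3.119e+04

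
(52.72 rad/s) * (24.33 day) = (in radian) 1.108e+08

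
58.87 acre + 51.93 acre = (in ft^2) 4.826e+06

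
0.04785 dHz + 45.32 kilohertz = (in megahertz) 0.04532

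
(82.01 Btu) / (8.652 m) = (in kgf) 1020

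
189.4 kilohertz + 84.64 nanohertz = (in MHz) 0.1894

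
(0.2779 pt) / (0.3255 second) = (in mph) 0.0006737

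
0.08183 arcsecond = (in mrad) 0.0003967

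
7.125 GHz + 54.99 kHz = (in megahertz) 7125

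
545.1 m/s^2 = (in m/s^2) 545.1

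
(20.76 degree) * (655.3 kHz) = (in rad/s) 2.374e+05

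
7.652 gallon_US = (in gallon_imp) 6.372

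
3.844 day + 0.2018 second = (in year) 0.01053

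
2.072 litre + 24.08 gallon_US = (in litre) 93.22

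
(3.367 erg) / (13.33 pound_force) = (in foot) 1.863e-08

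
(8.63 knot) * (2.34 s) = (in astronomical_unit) 6.944e-11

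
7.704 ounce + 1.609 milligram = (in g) 218.4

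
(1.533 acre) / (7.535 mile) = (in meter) 0.5116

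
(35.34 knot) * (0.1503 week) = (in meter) 1.653e+06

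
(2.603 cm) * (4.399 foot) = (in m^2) 0.0349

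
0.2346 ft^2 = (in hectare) 2.18e-06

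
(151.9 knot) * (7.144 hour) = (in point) 5.697e+09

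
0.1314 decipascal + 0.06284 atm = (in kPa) 6.367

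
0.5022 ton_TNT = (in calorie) 5.022e+08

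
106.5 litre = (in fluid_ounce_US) 3601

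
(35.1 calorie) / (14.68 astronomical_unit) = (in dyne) 6.687e-06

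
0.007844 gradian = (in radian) 0.0001232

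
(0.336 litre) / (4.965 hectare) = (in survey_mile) 4.205e-12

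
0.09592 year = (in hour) 840.3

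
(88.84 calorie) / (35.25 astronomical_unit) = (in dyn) 7.049e-06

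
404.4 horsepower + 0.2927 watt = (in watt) 3.016e+05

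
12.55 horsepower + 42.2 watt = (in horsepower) 12.61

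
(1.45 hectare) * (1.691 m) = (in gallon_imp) 5.394e+06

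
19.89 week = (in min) 2.005e+05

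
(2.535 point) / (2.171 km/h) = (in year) 4.702e-11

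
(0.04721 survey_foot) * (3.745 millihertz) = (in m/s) 5.389e-05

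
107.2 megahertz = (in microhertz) 1.072e+14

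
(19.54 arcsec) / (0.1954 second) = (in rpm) 0.00463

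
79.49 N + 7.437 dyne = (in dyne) 7.949e+06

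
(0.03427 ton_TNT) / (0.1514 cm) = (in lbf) 2.129e+10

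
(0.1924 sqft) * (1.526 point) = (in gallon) 0.002542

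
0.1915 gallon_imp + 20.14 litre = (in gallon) 5.55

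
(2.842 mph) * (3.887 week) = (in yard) 3.266e+06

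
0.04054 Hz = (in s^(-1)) 0.04054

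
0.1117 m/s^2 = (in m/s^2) 0.1117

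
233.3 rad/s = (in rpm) 2228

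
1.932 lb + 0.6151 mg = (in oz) 30.91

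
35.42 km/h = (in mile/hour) 22.01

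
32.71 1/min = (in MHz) 5.452e-07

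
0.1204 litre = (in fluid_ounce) 4.071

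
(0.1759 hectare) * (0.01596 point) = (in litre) 9.904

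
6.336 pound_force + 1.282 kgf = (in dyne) 4.076e+06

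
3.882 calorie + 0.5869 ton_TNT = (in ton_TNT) 0.5869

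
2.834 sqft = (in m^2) 0.2633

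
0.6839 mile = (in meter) 1101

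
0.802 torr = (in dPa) 1069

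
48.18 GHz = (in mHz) 4.818e+13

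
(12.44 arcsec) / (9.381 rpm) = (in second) 6.139e-05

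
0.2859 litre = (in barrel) 0.001798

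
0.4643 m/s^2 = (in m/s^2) 0.4643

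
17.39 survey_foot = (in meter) 5.3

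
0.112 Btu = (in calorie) 28.24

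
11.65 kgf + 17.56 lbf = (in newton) 192.4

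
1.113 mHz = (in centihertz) 0.1113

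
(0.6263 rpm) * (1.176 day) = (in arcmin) 2.291e+07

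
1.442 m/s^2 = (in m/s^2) 1.442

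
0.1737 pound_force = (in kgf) 0.07879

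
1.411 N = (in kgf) 0.1439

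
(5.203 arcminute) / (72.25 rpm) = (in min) 3.334e-06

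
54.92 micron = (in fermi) 5.492e+10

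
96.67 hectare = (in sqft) 1.041e+07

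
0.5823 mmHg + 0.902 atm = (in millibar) 914.7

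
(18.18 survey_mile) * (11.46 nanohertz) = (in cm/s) 0.03353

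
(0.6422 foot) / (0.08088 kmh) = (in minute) 0.1452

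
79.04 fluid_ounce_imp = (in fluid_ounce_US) 75.94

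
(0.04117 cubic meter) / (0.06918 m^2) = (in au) 3.978e-12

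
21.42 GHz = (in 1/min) 1.285e+12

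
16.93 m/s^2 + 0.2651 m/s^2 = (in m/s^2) 17.2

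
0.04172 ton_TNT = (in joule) 1.746e+08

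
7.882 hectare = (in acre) 19.48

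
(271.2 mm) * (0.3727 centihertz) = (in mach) 2.968e-06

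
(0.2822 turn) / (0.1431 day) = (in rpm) 0.001369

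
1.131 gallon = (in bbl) 0.02693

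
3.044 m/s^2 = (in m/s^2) 3.044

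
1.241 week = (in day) 8.687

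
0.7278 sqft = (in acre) 1.671e-05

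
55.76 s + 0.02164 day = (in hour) 0.5348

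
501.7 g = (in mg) 5.017e+05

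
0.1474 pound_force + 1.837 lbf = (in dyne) 8.827e+05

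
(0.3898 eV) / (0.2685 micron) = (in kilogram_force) 2.372e-14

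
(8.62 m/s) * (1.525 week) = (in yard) 8.695e+06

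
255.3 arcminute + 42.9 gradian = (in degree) 42.87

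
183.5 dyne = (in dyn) 183.5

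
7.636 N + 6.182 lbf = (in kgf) 3.583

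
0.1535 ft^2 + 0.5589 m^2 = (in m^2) 0.5732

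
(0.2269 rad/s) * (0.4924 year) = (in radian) 3.523e+06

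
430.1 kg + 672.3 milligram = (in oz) 1.517e+04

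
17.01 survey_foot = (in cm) 518.5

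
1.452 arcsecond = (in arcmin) 0.0242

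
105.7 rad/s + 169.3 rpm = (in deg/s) 7072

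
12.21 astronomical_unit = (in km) 1.827e+09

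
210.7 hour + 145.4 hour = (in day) 14.84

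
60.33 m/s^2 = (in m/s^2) 60.33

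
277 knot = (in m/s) 142.5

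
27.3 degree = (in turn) 0.07583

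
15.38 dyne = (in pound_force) 3.458e-05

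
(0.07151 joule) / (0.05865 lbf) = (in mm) 274.1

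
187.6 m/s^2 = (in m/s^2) 187.6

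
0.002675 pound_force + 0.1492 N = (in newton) 0.1611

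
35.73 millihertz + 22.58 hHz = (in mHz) 2.258e+06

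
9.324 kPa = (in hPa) 93.24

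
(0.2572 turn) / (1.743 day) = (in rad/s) 1.073e-05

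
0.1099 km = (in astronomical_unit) 7.346e-10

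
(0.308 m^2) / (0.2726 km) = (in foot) 0.003707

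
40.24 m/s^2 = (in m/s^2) 40.24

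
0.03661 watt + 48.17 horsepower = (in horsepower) 48.17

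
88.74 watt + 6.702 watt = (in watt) 95.44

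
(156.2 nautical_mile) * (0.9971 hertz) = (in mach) 847.1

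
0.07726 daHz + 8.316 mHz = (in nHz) 7.809e+08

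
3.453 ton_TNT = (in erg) 1.445e+17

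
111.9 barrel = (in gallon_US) 4700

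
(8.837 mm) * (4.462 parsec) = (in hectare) 1.217e+11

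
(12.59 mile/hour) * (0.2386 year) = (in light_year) 4.476e-09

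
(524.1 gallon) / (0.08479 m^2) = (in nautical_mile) 0.01263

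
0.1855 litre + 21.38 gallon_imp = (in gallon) 25.73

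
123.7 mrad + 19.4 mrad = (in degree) 8.199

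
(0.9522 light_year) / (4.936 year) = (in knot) 1.125e+08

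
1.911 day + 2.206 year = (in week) 115.3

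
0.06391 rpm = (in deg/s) 0.3835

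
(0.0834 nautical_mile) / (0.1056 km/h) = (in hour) 1.463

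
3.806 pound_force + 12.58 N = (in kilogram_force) 3.009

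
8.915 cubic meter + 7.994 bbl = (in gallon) 2691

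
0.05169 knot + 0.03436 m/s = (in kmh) 0.2194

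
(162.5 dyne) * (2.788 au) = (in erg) 6.778e+15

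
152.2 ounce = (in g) 4315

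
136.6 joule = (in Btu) 0.1295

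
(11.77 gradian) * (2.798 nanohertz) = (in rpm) 4.94e-09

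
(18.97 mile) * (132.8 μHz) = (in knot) 7.881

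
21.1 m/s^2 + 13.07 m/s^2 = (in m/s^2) 34.17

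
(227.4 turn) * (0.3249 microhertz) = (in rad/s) 0.0004642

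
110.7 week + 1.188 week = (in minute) 1.128e+06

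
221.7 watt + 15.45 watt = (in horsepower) 0.318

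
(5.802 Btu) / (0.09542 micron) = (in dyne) 6.415e+15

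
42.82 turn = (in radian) 269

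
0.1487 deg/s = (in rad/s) 0.002595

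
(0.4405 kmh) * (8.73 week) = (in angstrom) 6.461e+15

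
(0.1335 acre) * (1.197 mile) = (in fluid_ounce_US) 3.519e+10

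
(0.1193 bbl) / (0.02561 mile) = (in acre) 1.137e-07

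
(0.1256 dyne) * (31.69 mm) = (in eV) 2.484e+11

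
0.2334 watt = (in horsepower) 0.000313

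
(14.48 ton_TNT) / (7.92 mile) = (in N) 4.753e+06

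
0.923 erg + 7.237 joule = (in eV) 4.517e+19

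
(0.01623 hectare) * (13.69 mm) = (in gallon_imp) 488.7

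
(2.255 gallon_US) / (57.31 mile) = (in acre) 2.287e-11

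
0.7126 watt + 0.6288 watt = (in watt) 1.341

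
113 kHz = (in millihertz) 1.13e+08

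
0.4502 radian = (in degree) 25.79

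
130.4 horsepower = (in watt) 9.724e+04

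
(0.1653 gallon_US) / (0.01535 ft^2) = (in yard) 0.4799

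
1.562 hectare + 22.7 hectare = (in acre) 59.95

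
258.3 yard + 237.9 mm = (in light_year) 2.499e-14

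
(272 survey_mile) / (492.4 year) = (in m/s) 2.819e-05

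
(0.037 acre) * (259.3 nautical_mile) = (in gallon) 1.9e+10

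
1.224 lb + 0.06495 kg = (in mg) 6.201e+05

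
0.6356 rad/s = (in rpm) 6.07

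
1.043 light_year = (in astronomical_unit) 6.596e+04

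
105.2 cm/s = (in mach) 0.00309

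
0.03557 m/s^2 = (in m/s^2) 0.03557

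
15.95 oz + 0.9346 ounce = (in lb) 1.055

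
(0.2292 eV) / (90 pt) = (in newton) 1.157e-18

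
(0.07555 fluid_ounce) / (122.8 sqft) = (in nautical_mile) 1.057e-10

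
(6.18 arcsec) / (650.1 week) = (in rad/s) 7.62e-14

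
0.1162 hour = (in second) 418.3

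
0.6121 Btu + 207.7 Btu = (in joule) 2.198e+05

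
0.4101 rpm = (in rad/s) 0.04295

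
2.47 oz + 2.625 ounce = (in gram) 144.4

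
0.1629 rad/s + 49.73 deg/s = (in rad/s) 1.031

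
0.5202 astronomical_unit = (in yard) 8.511e+10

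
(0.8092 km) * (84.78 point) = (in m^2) 24.2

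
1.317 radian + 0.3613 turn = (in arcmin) 1.233e+04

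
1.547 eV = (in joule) 2.479e-19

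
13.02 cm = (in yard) 0.1424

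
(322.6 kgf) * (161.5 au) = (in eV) 4.771e+35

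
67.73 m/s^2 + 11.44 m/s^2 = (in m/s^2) 79.17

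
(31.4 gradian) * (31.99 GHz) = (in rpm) 1.507e+11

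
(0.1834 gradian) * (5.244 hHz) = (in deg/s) 86.56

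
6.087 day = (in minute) 8765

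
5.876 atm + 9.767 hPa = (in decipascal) 5.964e+06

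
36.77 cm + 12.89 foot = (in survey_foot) 14.1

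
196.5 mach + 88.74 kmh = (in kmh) 2.41e+05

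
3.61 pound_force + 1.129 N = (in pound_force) 3.864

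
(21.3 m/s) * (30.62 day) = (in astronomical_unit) 0.0003767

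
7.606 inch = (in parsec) 6.261e-18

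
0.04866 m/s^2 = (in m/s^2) 0.04866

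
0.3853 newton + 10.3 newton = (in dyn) 1.069e+06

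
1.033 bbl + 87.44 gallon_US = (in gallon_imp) 108.9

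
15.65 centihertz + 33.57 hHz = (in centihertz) 3.357e+05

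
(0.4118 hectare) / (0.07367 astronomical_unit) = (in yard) 4.086e-07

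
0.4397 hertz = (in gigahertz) 4.397e-10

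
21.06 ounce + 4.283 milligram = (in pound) 1.316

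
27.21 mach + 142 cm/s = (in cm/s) 9.266e+05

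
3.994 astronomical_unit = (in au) 3.994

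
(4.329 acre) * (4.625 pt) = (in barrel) 179.8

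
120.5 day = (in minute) 1.735e+05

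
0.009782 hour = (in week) 5.823e-05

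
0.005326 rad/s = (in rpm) 0.05086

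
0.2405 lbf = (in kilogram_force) 0.1091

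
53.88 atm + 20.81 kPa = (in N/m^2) 5.48e+06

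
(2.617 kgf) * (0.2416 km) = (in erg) 6.2e+10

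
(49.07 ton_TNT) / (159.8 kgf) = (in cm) 1.31e+10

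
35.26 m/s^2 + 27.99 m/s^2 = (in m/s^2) 63.25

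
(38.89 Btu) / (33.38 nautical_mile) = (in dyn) 6.637e+04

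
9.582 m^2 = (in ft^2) 103.1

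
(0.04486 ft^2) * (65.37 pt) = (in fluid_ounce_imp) 3.383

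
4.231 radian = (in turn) 0.6734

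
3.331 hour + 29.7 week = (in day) 208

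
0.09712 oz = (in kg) 0.002753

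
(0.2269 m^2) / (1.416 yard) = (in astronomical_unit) 1.171e-12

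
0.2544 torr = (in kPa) 0.03392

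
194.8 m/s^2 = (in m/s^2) 194.8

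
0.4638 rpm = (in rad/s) 0.04857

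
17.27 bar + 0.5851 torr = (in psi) 250.5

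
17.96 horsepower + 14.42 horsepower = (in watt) 2.415e+04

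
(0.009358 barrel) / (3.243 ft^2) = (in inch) 0.1944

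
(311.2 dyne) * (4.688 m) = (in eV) 9.106e+16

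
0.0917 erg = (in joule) 9.17e-09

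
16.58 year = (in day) 6052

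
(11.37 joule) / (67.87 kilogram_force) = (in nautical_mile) 9.224e-06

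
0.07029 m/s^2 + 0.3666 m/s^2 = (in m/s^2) 0.4369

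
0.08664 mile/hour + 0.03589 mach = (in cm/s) 1226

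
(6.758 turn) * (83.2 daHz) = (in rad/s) 3.533e+04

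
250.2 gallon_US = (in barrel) 5.957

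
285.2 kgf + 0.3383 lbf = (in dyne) 2.798e+08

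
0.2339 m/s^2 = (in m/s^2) 0.2339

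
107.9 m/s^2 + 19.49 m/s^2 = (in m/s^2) 127.4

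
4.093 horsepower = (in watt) 3052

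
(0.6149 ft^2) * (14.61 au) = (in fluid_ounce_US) 4.222e+15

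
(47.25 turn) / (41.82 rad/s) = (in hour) 0.001972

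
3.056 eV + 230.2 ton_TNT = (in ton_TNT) 230.2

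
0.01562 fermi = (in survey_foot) 5.125e-17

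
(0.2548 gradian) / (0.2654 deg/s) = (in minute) 0.0144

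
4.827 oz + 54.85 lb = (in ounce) 882.4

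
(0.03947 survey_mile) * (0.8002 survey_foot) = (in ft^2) 166.8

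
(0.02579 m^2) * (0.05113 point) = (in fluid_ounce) 0.01573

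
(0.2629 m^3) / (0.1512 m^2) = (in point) 4929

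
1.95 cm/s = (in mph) 0.04362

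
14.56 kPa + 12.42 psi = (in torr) 751.5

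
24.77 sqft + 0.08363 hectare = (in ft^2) 9027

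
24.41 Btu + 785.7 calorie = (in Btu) 27.53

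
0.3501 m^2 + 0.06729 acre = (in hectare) 0.02727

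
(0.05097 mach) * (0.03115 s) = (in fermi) 5.406e+14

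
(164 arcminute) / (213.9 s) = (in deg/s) 0.01278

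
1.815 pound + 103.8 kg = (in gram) 1.046e+05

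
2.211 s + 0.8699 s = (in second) 3.081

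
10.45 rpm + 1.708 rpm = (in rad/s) 1.273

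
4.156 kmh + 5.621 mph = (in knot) 7.129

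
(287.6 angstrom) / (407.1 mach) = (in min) 3.458e-15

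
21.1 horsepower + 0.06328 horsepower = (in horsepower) 21.16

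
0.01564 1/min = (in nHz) 2.607e+05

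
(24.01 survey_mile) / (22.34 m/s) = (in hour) 0.4805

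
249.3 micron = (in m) 0.0002493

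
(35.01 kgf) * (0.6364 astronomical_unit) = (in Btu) 3.098e+10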